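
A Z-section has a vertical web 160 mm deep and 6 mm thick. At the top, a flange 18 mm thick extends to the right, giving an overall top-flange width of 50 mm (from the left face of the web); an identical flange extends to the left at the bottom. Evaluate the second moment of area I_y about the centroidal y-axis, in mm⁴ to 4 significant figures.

I_y ≈ 1.248 × 10⁶ mm⁴

Break the section into simple shapes (no overlaps), measuring from the bottom-left corner of the bounding box.
Web: 6 × 160, A = 960 mm², x = 47 mm, Ī = 2 880 mm⁴.
Top flange (beyond web): 44 × 18, A = 792 mm², x = 72 mm, Ī = 127 776 mm⁴.
Bottom flange (beyond web): 44 × 18, A = 792 mm², x = 22 mm, Ī = 127 776 mm⁴.
Centroid: x̄ = ΣA·x / ΣA = 47 mm.
Transfer each piece to the centroidal y-axis using Ī + A·d² with d = x − 47:
  web: d = 0 mm → contributes +2 880 mm⁴
  top flange (beyond web): d = 25 mm → contributes +622 776 mm⁴
  bottom flange (beyond web): d = -25 mm → contributes +622 776 mm⁴
Total I = 1 248 432 mm⁴.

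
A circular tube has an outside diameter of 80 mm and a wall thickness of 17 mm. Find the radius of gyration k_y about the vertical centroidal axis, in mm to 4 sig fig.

k_y ≈ 23.07 mm

Split into non-overlapping primitives; take the origin at the lower-left of the bounding box.
Outer circle: ⌀80, A = 5026.55 mm², x = 40 mm, Ī = 2 010 619 mm⁴.
Bore (subtracted): ⌀46, A = 1661.9 mm², x = 40 mm, Ī = 219 787 mm⁴.
By symmetry the centroid is at mid-width, x̄ = 40 mm.
All pieces are centred on the vertical centroidal axis, so I = ΣĪ (holes subtracted) = 1 790 833 mm⁴.
Radius of gyration: k = √(I/A) = √(1 790 833 / 3364.65) = 23.0705 mm.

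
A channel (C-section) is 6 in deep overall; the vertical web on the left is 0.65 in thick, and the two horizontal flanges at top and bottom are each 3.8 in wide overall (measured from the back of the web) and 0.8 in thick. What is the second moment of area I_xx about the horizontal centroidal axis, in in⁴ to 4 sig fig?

I_xx ≈ 46.04 in⁴

Treat the section as a set of non-overlapping primitives; coordinates are from the bounding-box lower-left.
Web: 0.65 × 6, A = 3.9 in², y = 3 in, Ī = 11.7 in⁴.
Top flange (beyond web): 3.15 × 0.8, A = 2.52 in², y = 5.6 in, Ī = 0.1344 in⁴.
Bottom flange (beyond web): 3.15 × 0.8, A = 2.52 in², y = 0.4 in, Ī = 0.1344 in⁴.
By symmetry the centroid is at mid-height, ȳ = 3 in.
Transfer each piece to the horizontal centroidal axis using Ī + A·d² with d = y − 3:
  web: d = 0 in → contributes +11.7 in⁴
  top flange (beyond web): d = 2.6 in → contributes +17.1696 in⁴
  bottom flange (beyond web): d = -2.6 in → contributes +17.1696 in⁴
Total I = 46.0392 in⁴.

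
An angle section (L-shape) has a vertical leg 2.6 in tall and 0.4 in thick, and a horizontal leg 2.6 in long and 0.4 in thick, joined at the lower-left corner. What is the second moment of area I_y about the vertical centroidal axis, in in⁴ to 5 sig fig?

I_y ≈ 1.1744 in⁴

Decompose the section into non-overlapping parts with the origin at the bottom-left of its bounding rectangle.
Vertical leg: 0.4 × 2.6, A = 1.04 in², x = 0.2 in, Ī = 0.01386667 in⁴.
Horizontal leg (remainder): 2.2 × 0.4, A = 0.88 in², x = 1.5 in, Ī = 0.3549333 in⁴.
Centroid: x̄ = ΣA·x / ΣA = 0.7958333 in.
Transfer each piece to the vertical centroidal axis using Ī + A·d² with d = x − 0.7958333:
  vertical leg: d = -0.5958333 in → contributes +0.3830847 in⁴
  horizontal leg (remainder): d = 0.7041667 in → contributes +0.7912819 in⁴
Total I = 1.174367 in⁴.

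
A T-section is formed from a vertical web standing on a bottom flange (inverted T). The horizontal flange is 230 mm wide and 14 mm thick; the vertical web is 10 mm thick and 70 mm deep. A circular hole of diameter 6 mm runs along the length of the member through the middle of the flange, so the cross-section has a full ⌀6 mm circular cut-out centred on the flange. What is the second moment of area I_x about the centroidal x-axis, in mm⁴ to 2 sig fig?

Decompose the section into non-overlapping parts with the origin at the bottom-left of its bounding rectangle.
Flange: 230 × 14, A = 3 220 mm², y = 7 mm, Ī = 52 593 mm⁴.
Web: 10 × 70, A = 700 mm², y = 49 mm, Ī = 285 833 mm⁴.
Hole (subtracted): ⌀6, A = 28.27 mm², y = 7 mm, Ī = 63.62 mm⁴.
Centroid: ȳ = ΣA·y / ΣA = 14.55 mm.
Transfer each piece to the centroidal x-axis using Ī + A·d² with d = y − 14.55:
  flange: d = -7.554 mm → contributes +236 360 mm⁴
  web: d = 34.45 mm → contributes +1 116 379 mm⁴
  hole: d = -7.554 mm → contributes −1 677 mm⁴
Total I = 1 351 061 mm⁴.

I_x ≈ 1.4 × 10⁶ mm⁴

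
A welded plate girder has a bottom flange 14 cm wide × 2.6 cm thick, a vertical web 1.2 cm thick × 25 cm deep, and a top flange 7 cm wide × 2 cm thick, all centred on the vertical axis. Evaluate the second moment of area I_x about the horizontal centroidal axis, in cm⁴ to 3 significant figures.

I_x ≈ 9850 cm⁴

Break the section into simple shapes (no overlaps), measuring from the bottom-left corner of the bounding box.
Bottom plate: 14 × 2.6, A = 36.4 cm², y = 1.3 cm, Ī = 20.505 cm⁴.
Web plate: 1.2 × 25, A = 30 cm², y = 15.1 cm, Ī = 1562.5 cm⁴.
Top plate: 7 × 2, A = 14 cm², y = 28.6 cm, Ī = 4.6667 cm⁴.
Centroid: ȳ = ΣA·y / ΣA = 11.203 cm.
Transfer each piece to the horizontal centroidal axis using Ī + A·d² with d = y − 11.203:
  bottom plate: d = -9.903 cm → contributes +3590.2 cm⁴
  web plate: d = 3.897 cm → contributes +2018.1 cm⁴
  top plate: d = 17.397 cm → contributes +4241.9 cm⁴
Total I = 9850.2 cm⁴.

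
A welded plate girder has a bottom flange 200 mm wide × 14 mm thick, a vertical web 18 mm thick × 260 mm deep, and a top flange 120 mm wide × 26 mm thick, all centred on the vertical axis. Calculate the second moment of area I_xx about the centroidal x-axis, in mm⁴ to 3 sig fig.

Decompose the section into non-overlapping parts with the origin at the bottom-left of its bounding rectangle.
Bottom plate: 200 × 14, A = 2 800 mm², y = 7 mm, Ī = 45 733 mm⁴.
Web plate: 18 × 260, A = 4 680 mm², y = 144 mm, Ī = 26 364 000 mm⁴.
Top plate: 120 × 26, A = 3 120 mm², y = 287 mm, Ī = 175 760 mm⁴.
Centroid: ȳ = ΣA·y / ΣA = 149.9 mm.
Transfer each piece to the centroidal x-axis using Ī + A·d² with d = y − 149.9:
  bottom plate: d = -142.9 mm → contributes +57 224 391 mm⁴
  web plate: d = -5.9019 mm → contributes +26 527 015 mm⁴
  top plate: d = 137.1 mm → contributes +58 818 945 mm⁴
Total I = 142 570 351 mm⁴.

I_xx ≈ 1.43 × 10⁸ mm⁴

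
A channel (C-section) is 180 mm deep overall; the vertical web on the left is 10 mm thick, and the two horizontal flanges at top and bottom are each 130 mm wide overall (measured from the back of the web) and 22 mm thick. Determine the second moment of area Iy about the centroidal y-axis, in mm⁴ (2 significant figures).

Break the section into simple shapes (no overlaps), measuring from the bottom-left corner of the bounding box.
Web: 10 × 180, A = 1 800 mm², x = 5 mm, Ī = 15 000 mm⁴.
Top flange (beyond web): 120 × 22, A = 2 640 mm², x = 70 mm, Ī = 3 168 000 mm⁴.
Bottom flange (beyond web): 120 × 22, A = 2 640 mm², x = 70 mm, Ī = 3 168 000 mm⁴.
Centroid: x̄ = ΣA·x / ΣA = 53.47 mm.
Transfer each piece to the centroidal y-axis using Ī + A·d² with d = x − 53.47:
  web: d = -48.47 mm → contributes +4 244 612 mm⁴
  top flange (beyond web): d = 16.53 mm → contributes +3 888 957 mm⁴
  bottom flange (beyond web): d = 16.53 mm → contributes +3 888 957 mm⁴
Total I = 12 022 525 mm⁴.

Iy ≈ 1.2 × 10⁷ mm⁴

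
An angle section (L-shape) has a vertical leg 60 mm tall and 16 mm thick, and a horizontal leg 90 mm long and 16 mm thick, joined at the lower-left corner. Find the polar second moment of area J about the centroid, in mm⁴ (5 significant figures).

J ≈ 2.2042 × 10⁶ mm⁴

Split into non-overlapping primitives; take the origin at the lower-left of the bounding box.
Vertical leg: 16 × 60, A = 960 mm², y = 30 mm, Ī = 288 000 mm⁴.
Horizontal leg (remainder): 74 × 16, A = 1 184 mm², y = 8 mm, Ī = 25258.67 mm⁴.
Centroid: ȳ = ΣA·y / ΣA = 17.85075 mm.
Transfer each piece to the centroidal x-axis using Ī + A·d² with d = y − 17.85075:
  vertical leg: d = 12.14925 mm → contributes +429700.2 mm⁴
  horizontal leg (remainder): d = -9.850746 mm → contributes +140150.7 mm⁴
Total I = 569850.9 mm⁴.
For the y-axis: x̄ = 32.85075 mm.
Repeating about the centroidal y-axis gives I_y = 1 634 331 mm⁴.
Polar second moment: J = I_x + I_y = 2 204 182 mm⁴.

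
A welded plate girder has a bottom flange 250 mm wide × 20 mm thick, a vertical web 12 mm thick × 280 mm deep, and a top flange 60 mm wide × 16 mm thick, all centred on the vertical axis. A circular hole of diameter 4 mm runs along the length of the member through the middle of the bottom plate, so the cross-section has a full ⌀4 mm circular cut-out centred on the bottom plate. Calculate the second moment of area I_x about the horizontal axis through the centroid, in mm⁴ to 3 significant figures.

I_x ≈ 1.16 × 10⁸ mm⁴

Treat the section as a set of non-overlapping primitives; coordinates are from the bounding-box lower-left.
Bottom plate: 250 × 20, A = 5 000 mm², y = 10 mm, Ī = 166 667 mm⁴.
Web plate: 12 × 280, A = 3 360 mm², y = 160 mm, Ī = 21 952 000 mm⁴.
Top plate: 60 × 16, A = 960 mm², y = 308 mm, Ī = 20 480 mm⁴.
Hole (subtracted): ⌀4, A = 12.566 mm², y = 10 mm, Ī = 12.566 mm⁴.
Centroid: ȳ = ΣA·y / ΣA = 94.887 mm.
Transfer each piece to the horizontal axis through the centroid using Ī + A·d² with d = y − 94.887:
  bottom plate: d = -84.887 mm → contributes +36 195 670 mm⁴
  web plate: d = 65.113 mm → contributes +36 197 407 mm⁴
  top plate: d = 213.11 mm → contributes +43 620 950 mm⁴
  hole: d = -84.887 mm → contributes −90 563 mm⁴
Total I = 115 923 463 mm⁴.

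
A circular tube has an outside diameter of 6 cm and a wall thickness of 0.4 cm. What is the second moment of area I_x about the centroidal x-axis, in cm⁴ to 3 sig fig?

I_x ≈ 27.7 cm⁴

Decompose the section into non-overlapping parts with the origin at the bottom-left of its bounding rectangle.
Outer circle: ⌀6, A = 28.274 cm², y = 3 cm, Ī = 63.617 cm⁴.
Bore (subtracted): ⌀5.2, A = 21.237 cm², y = 3 cm, Ī = 35.891 cm⁴.
By symmetry the centroid is at mid-height, ȳ = 3 cm.
All pieces are centred on the centroidal x-axis, so I = ΣĪ (holes subtracted) = 27.726 cm⁴.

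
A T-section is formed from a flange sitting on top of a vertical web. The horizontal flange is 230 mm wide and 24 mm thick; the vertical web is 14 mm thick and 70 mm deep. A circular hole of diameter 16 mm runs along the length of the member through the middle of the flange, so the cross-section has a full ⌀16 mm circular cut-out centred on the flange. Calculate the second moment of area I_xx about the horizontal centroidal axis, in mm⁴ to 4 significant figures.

I_xx ≈ 2.490 × 10⁶ mm⁴

Decompose the section into non-overlapping parts with the origin at the bottom-left of its bounding rectangle.
Flange: 230 × 24, A = 5 520 mm², y = 82 mm, Ī = 264 960 mm⁴.
Web: 14 × 70, A = 980 mm², y = 35 mm, Ī = 400 167 mm⁴.
Hole (subtracted): ⌀16, A = 201.062 mm², y = 82 mm, Ī = 3216.99 mm⁴.
Centroid: ȳ = ΣA·y / ΣA = 74.6877 mm.
Transfer each piece to the horizontal centroidal axis using Ī + A·d² with d = y − 74.6877:
  flange: d = 7.31234 mm → contributes +560 116 mm⁴
  web: d = -39.6877 mm → contributes +1 943 775 mm⁴
  hole: d = 7.31234 mm → contributes −13967.8 mm⁴
Total I = 2 489 923 mm⁴.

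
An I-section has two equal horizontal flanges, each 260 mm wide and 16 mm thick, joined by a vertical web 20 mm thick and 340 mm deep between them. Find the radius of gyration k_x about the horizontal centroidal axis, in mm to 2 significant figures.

Decompose the section into non-overlapping parts with the origin at the bottom-left of its bounding rectangle.
Bottom flange: 260 × 16, A = 4 160 mm², y = 8 mm, Ī = 88 747 mm⁴.
Web: 20 × 340, A = 6 800 mm², y = 186 mm, Ī = 65 506 667 mm⁴.
Top flange: 260 × 16, A = 4 160 mm², y = 364 mm, Ī = 88 747 mm⁴.
By symmetry the centroid is at mid-height, ȳ = 186 mm.
Transfer each piece to the horizontal centroidal axis using Ī + A·d² with d = y − 186:
  bottom flange: d = -178 mm → contributes +131 894 187 mm⁴
  web: d = 0 mm → contributes +65 506 667 mm⁴
  top flange: d = 178 mm → contributes +131 894 187 mm⁴
Total I = 329 295 040 mm⁴.
Radius of gyration: k = √(I/A) = √(329 295 040 / 15 120) = 147.6 mm.

k_x ≈ 150 mm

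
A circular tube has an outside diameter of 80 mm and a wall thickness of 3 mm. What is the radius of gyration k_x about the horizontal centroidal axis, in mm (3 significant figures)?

Decompose the section into non-overlapping parts with the origin at the bottom-left of its bounding rectangle.
Outer circle: ⌀80, A = 5026.5 mm², y = 40 mm, Ī = 2 010 619 mm⁴.
Bore (subtracted): ⌀74, A = 4300.8 mm², y = 40 mm, Ī = 1 471 963 mm⁴.
By symmetry the centroid is at mid-height, ȳ = 40 mm.
All pieces are centred on the horizontal centroidal axis, so I = ΣĪ (holes subtracted) = 538 657 mm⁴.
Radius of gyration: k = √(I/A) = √(538 657 / 725.71) = 27.244 mm.

k_x ≈ 27.2 mm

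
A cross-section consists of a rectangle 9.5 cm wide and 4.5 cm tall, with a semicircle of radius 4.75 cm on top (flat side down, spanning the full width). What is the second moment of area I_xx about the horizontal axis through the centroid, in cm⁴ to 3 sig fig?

I_xx ≈ 481 cm⁴

Treat the section as a set of non-overlapping primitives; coordinates are from the bounding-box lower-left.
Rectangular body: 9.5 × 4.5, A = 42.75 cm², y = 2.25 cm, Ī = 72.141 cm⁴.
Semicircular cap: semicircle r = 4.75, A = 35.441 cm², y = 6.516 cm, Ī = 55.874 cm⁴.
Centroid: ȳ = ΣA·y / ΣA = 4.1836 cm.
Transfer each piece to the horizontal axis through the centroid using Ī + A·d² with d = y − 4.1836:
  rectangular body: d = -1.9336 cm → contributes +231.97 cm⁴
  semicircular cap: d = 2.3324 cm → contributes +248.67 cm⁴
Total I = 480.64 cm⁴.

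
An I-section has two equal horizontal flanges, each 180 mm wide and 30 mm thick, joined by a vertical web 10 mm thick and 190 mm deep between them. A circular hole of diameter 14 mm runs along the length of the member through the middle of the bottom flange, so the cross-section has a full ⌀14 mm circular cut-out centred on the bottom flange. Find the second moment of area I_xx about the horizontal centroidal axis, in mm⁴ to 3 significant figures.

Decompose the section into non-overlapping parts with the origin at the bottom-left of its bounding rectangle.
Bottom flange: 180 × 30, A = 5 400 mm², y = 15 mm, Ī = 405 000 mm⁴.
Web: 10 × 190, A = 1 900 mm², y = 125 mm, Ī = 5 715 833 mm⁴.
Top flange: 180 × 30, A = 5 400 mm², y = 235 mm, Ī = 405 000 mm⁴.
Hole (subtracted): ⌀14, A = 153.94 mm², y = 15 mm, Ī = 1885.7 mm⁴.
Centroid: ȳ = ΣA·y / ΣA = 126.35 mm.
Transfer each piece to the horizontal centroidal axis using Ī + A·d² with d = y − 126.35:
  bottom flange: d = -111.35 mm → contributes +67 358 258 mm⁴
  web: d = -1.3497 mm → contributes +5 719 294 mm⁴
  top flange: d = 108.65 mm → contributes +64 151 416 mm⁴
  hole: d = -111.35 mm → contributes −1 910 525 mm⁴
Total I = 135 318 443 mm⁴.

I_xx ≈ 1.35 × 10⁸ mm⁴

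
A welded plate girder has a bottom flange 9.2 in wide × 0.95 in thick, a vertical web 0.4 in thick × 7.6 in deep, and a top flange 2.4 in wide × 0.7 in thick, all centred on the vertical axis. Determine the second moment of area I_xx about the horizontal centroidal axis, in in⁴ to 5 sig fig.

I_xx ≈ 135.40 in⁴

Decompose the section into non-overlapping parts with the origin at the bottom-left of its bounding rectangle.
Bottom plate: 9.2 × 0.95, A = 8.74 in², y = 0.475 in, Ī = 0.6573208 in⁴.
Web plate: 0.4 × 7.6, A = 3.04 in², y = 4.75 in, Ī = 14.63253 in⁴.
Top plate: 2.4 × 0.7, A = 1.68 in², y = 8.9 in, Ī = 0.0686 in⁴.
Centroid: ȳ = ΣA·y / ΣA = 2.492088 in.
Transfer each piece to the horizontal centroidal axis using Ī + A·d² with d = y − 2.492088:
  bottom plate: d = -2.017088 in → contributes +36.21726 in⁴
  web plate: d = 2.257912 in → contributes +30.13096 in⁴
  top plate: d = 6.407912 in → contributes +69.05165 in⁴
Total I = 135.3999 in⁴.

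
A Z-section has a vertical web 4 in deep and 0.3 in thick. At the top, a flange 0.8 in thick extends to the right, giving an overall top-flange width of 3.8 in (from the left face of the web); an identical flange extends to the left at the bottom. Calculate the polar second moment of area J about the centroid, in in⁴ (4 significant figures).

Decompose the section into non-overlapping parts with the origin at the bottom-left of its bounding rectangle.
Web: 0.3 × 4, A = 1.2 in², y = 2 in, Ī = 1.6 in⁴.
Top flange (beyond web): 3.5 × 0.8, A = 2.8 in², y = 3.6 in, Ī = 0.149333 in⁴.
Bottom flange (beyond web): 3.5 × 0.8, A = 2.8 in², y = 0.4 in, Ī = 0.149333 in⁴.
Centroid: ȳ = ΣA·y / ΣA = 2 in.
Transfer each piece to the centroidal x-axis using Ī + A·d² with d = y − 2:
  web: d = 0 in → contributes +1.6 in⁴
  top flange (beyond web): d = 1.6 in → contributes +7.31733 in⁴
  bottom flange (beyond web): d = -1.6 in → contributes +7.31733 in⁴
Total I = 16.2347 in⁴.
For the y-axis: x̄ = 3.65 in.
Repeating about the centroidal y-axis gives I_y = 25.9417 in⁴.
Polar second moment: J = I_x + I_y = 42.1763 in⁴.

J ≈ 42.18 in⁴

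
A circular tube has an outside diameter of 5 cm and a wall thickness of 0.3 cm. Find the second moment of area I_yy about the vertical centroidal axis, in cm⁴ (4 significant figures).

Split into non-overlapping primitives; take the origin at the lower-left of the bounding box.
Outer circle: ⌀5, A = 19.635 cm², x = 2.5 cm, Ī = 30.6796 cm⁴.
Bore (subtracted): ⌀4.4, A = 15.2053 cm², x = 2.5 cm, Ī = 18.3984 cm⁴.
By symmetry the centroid is at mid-width, x̄ = 2.5 cm.
All pieces are centred on the vertical centroidal axis, so I = ΣĪ (holes subtracted) = 12.2812 cm⁴.

I_yy ≈ 12.28 cm⁴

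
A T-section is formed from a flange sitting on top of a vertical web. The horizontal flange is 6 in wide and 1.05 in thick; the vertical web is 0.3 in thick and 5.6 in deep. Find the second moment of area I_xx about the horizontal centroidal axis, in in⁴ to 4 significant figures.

Break the section into simple shapes (no overlaps), measuring from the bottom-left corner of the bounding box.
Flange: 6 × 1.05, A = 6.3 in², y = 6.125 in, Ī = 0.578813 in⁴.
Web: 0.3 × 5.6, A = 1.68 in², y = 2.8 in, Ī = 4.3904 in⁴.
Centroid: ȳ = ΣA·y / ΣA = 5.425 in.
Transfer each piece to the horizontal centroidal axis using Ī + A·d² with d = y − 5.425:
  flange: d = 0.7 in → contributes +3.66581 in⁴
  web: d = -2.625 in → contributes +15.9667 in⁴
Total I = 19.6325 in⁴.

I_xx ≈ 19.63 in⁴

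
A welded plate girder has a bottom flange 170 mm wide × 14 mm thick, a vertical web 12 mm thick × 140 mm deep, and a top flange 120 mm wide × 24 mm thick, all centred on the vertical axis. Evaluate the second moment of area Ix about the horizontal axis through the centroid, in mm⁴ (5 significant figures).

Ix ≈ 3.5994 × 10⁷ mm⁴

Split into non-overlapping primitives; take the origin at the lower-left of the bounding box.
Bottom plate: 170 × 14, A = 2 380 mm², y = 7 mm, Ī = 38873.33 mm⁴.
Web plate: 12 × 140, A = 1 680 mm², y = 84 mm, Ī = 2 744 000 mm⁴.
Top plate: 120 × 24, A = 2 880 mm², y = 166 mm, Ī = 138 240 mm⁴.
Centroid: ȳ = ΣA·y / ΣA = 91.62248 mm.
Transfer each piece to the horizontal axis through the centroid using Ī + A·d² with d = y − 91.62248:
  bottom plate: d = -84.62248 mm → contributes +17 081 967 mm⁴
  web plate: d = -7.622478 mm → contributes +2 841 612 mm⁴
  top plate: d = 74.37752 mm → contributes +16 070 445 mm⁴
Total I = 35 994 024 mm⁴.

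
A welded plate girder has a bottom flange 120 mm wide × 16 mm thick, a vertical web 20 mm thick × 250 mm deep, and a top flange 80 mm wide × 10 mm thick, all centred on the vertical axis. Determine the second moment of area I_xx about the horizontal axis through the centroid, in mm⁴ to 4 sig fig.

I_xx ≈ 7.060 × 10⁷ mm⁴

Treat the section as a set of non-overlapping primitives; coordinates are from the bounding-box lower-left.
Bottom plate: 120 × 16, A = 1 920 mm², y = 8 mm, Ī = 40 960 mm⁴.
Web plate: 20 × 250, A = 5 000 mm², y = 141 mm, Ī = 26 041 667 mm⁴.
Top plate: 80 × 10, A = 800 mm², y = 271 mm, Ī = 6666.67 mm⁴.
Centroid: ȳ = ΣA·y / ΣA = 121.394 mm.
Transfer each piece to the horizontal axis through the centroid using Ī + A·d² with d = y − 121.394:
  bottom plate: d = -113.394 mm → contributes +24 728 608 mm⁴
  web plate: d = 19.6062 mm → contributes +27 963 686 mm⁴
  top plate: d = 149.606 mm → contributes +17 912 283 mm⁴
Total I = 70 604 576 mm⁴.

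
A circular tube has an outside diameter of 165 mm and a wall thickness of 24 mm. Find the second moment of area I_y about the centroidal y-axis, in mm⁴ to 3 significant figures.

Treat the section as a set of non-overlapping primitives; coordinates are from the bounding-box lower-left.
Outer circle: ⌀165, A = 21 382 mm², x = 82.5 mm, Ī = 36 383 601 mm⁴.
Bore (subtracted): ⌀117, A = 10 751 mm², x = 82.5 mm, Ī = 9 198 422 mm⁴.
By symmetry the centroid is at mid-width, x̄ = 82.5 mm.
All pieces are centred on the centroidal y-axis, so I = ΣĪ (holes subtracted) = 27 185 178 mm⁴.

I_y ≈ 2.72 × 10⁷ mm⁴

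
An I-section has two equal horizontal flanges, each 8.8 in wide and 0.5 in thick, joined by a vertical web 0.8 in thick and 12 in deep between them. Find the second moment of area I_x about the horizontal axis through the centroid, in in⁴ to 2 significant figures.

Split into non-overlapping primitives; take the origin at the lower-left of the bounding box.
Bottom flange: 8.8 × 0.5, A = 4.4 in², y = 0.25 in, Ī = 0.09167 in⁴.
Web: 0.8 × 12, A = 9.6 in², y = 6.5 in, Ī = 115.2 in⁴.
Top flange: 8.8 × 0.5, A = 4.4 in², y = 12.75 in, Ī = 0.09167 in⁴.
By symmetry the centroid is at mid-height, ȳ = 6.5 in.
Transfer each piece to the horizontal axis through the centroid using Ī + A·d² with d = y − 6.5:
  bottom flange: d = -6.25 in → contributes +172 in⁴
  web: d = 0 in → contributes +115.2 in⁴
  top flange: d = 6.25 in → contributes +172 in⁴
Total I = 459.1 in⁴.

I_x ≈ 460 in⁴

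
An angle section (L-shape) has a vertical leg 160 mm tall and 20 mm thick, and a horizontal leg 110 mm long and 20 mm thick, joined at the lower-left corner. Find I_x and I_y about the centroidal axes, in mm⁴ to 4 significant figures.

I_x ≈ 1.253 × 10⁷ mm⁴, I_y ≈ 4.806 × 10⁶ mm⁴

Split into non-overlapping primitives; take the origin at the lower-left of the bounding box.
Vertical leg: 20 × 160, A = 3 200 mm², y = 80 mm, Ī = 6 826 667 mm⁴.
Horizontal leg (remainder): 90 × 20, A = 1 800 mm², y = 10 mm, Ī = 60 000 mm⁴.
Centroid: ȳ = ΣA·y / ΣA = 54.8 mm.
Transfer each piece to the centroidal x-axis using Ī + A·d² with d = y − 54.8:
  vertical leg: d = 25.2 mm → contributes +8 858 795 mm⁴
  horizontal leg (remainder): d = -44.8 mm → contributes +3 672 672 mm⁴
Total I = 12 531 467 mm⁴.
For the y-axis: x̄ = 29.8 mm.
Repeating about the centroidal y-axis gives I_y = 4 806 467 mm⁴.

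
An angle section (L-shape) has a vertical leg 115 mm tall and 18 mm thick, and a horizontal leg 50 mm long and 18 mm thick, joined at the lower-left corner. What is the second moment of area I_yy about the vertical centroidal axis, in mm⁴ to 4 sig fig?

I_yy ≈ 3.867 × 10⁵ mm⁴

Decompose the section into non-overlapping parts with the origin at the bottom-left of its bounding rectangle.
Vertical leg: 18 × 115, A = 2 070 mm², x = 9 mm, Ī = 55 890 mm⁴.
Horizontal leg (remainder): 32 × 18, A = 576 mm², x = 34 mm, Ī = 49 152 mm⁴.
Centroid: x̄ = ΣA·x / ΣA = 14.4422 mm.
Transfer each piece to the vertical centroidal axis using Ī + A·d² with d = x − 14.4422:
  vertical leg: d = -5.44218 mm → contributes +117 198 mm⁴
  horizontal leg (remainder): d = 19.5578 mm → contributes +269 477 mm⁴
Total I = 386 675 mm⁴.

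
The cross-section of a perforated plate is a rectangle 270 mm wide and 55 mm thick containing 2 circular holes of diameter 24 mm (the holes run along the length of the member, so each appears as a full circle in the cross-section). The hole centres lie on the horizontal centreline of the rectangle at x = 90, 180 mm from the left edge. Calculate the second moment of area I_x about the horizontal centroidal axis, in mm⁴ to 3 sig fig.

Split into non-overlapping primitives; take the origin at the lower-left of the bounding box.
Plate: 270 × 55, A = 14 850 mm², y = 27.5 mm, Ī = 3 743 438 mm⁴.
Hole 1 (subtracted): ⌀24, A = 452.39 mm², y = 27.5 mm, Ī = 16 286 mm⁴.
Hole 2 (subtracted): ⌀24, A = 452.39 mm², y = 27.5 mm, Ī = 16 286 mm⁴.
By symmetry the centroid is at mid-height, ȳ = 27.5 mm.
All pieces are centred on the horizontal centroidal axis, so I = ΣĪ (holes subtracted) = 3 710 865 mm⁴.

I_x ≈ 3.71 × 10⁶ mm⁴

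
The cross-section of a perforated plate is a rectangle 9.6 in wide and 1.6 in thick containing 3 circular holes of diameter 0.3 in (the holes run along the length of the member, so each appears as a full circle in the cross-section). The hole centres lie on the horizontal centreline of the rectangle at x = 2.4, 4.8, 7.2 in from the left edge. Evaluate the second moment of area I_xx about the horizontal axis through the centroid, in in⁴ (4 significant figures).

Decompose the section into non-overlapping parts with the origin at the bottom-left of its bounding rectangle.
Plate: 9.6 × 1.6, A = 15.36 in², y = 0.8 in, Ī = 3.2768 in⁴.
Hole 1 (subtracted): ⌀0.3, A = 0.0706858 in², y = 0.8 in, Ī = 0.000397608 in⁴.
Hole 2 (subtracted): ⌀0.3, A = 0.0706858 in², y = 0.8 in, Ī = 0.000397608 in⁴.
Hole 3 (subtracted): ⌀0.3, A = 0.0706858 in², y = 0.8 in, Ī = 0.000397608 in⁴.
By symmetry the centroid is at mid-height, ȳ = 0.8 in.
All pieces are centred on the horizontal axis through the centroid, so I = ΣĪ (holes subtracted) = 3.27561 in⁴.

I_xx ≈ 3.276 in⁴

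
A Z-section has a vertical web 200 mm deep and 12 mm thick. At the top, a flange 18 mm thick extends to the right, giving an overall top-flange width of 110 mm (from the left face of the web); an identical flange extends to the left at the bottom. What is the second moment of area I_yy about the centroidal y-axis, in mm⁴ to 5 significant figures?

Break the section into simple shapes (no overlaps), measuring from the bottom-left corner of the bounding box.
Web: 12 × 200, A = 2 400 mm², x = 104 mm, Ī = 28 800 mm⁴.
Top flange (beyond web): 98 × 18, A = 1 764 mm², x = 159 mm, Ī = 1 411 788 mm⁴.
Bottom flange (beyond web): 98 × 18, A = 1 764 mm², x = 49 mm, Ī = 1 411 788 mm⁴.
Centroid: x̄ = ΣA·x / ΣA = 104 mm.
Transfer each piece to the centroidal y-axis using Ī + A·d² with d = x − 104:
  web: d = 0 mm → contributes +28 800 mm⁴
  top flange (beyond web): d = 55 mm → contributes +6 747 888 mm⁴
  bottom flange (beyond web): d = -55 mm → contributes +6 747 888 mm⁴
Total I = 13 524 576 mm⁴.

I_yy ≈ 1.3525 × 10⁷ mm⁴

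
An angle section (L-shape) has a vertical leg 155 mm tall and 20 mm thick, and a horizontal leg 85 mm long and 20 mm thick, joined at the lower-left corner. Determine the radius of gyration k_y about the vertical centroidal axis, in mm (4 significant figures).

Decompose the section into non-overlapping parts with the origin at the bottom-left of its bounding rectangle.
Vertical leg: 20 × 155, A = 3 100 mm², x = 10 mm, Ī = 103 333 mm⁴.
Horizontal leg (remainder): 65 × 20, A = 1 300 mm², x = 52.5 mm, Ī = 457 708 mm⁴.
Centroid: x̄ = ΣA·x / ΣA = 22.5568 mm.
Transfer each piece to the vertical centroidal axis using Ī + A·d² with d = x − 22.5568:
  vertical leg: d = -12.5568 mm → contributes +592 122 mm⁴
  horizontal leg (remainder): d = 29.9432 mm → contributes +1 623 281 mm⁴
Total I = 2 215 402 mm⁴.
Radius of gyration: k = √(I/A) = √(2 215 402 / 4 400) = 22.4388 mm.

k_y ≈ 22.44 mm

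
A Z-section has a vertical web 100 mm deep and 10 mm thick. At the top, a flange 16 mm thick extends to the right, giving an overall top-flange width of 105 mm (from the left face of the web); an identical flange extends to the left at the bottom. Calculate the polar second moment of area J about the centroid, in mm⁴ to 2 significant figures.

J ≈ 1.7 × 10⁷ mm⁴

Split into non-overlapping primitives; take the origin at the lower-left of the bounding box.
Web: 10 × 100, A = 1 000 mm², y = 50 mm, Ī = 833 333 mm⁴.
Top flange (beyond web): 95 × 16, A = 1 520 mm², y = 92 mm, Ī = 32 427 mm⁴.
Bottom flange (beyond web): 95 × 16, A = 1 520 mm², y = 8 mm, Ī = 32 427 mm⁴.
Centroid: ȳ = ΣA·y / ΣA = 50 mm.
Transfer each piece to the centroidal x-axis using Ī + A·d² with d = y − 50:
  web: d = 0 mm → contributes +833 333 mm⁴
  top flange (beyond web): d = 42 mm → contributes +2 713 707 mm⁴
  bottom flange (beyond web): d = -42 mm → contributes +2 713 707 mm⁴
Total I = 6 260 747 mm⁴.
For the y-axis: x̄ = 100 mm.
Repeating about the centroidal y-axis gives I_y = 10 673 667 mm⁴.
Polar second moment: J = I_x + I_y = 16 934 413 mm⁴.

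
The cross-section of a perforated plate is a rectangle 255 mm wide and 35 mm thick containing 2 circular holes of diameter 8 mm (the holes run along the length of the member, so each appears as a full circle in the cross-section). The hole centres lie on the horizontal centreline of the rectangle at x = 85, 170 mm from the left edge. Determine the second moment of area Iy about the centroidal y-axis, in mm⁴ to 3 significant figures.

Decompose the section into non-overlapping parts with the origin at the bottom-left of its bounding rectangle.
Plate: 255 × 35, A = 8 925 mm², x = 127.5 mm, Ī = 48 362 344 mm⁴.
Hole 1 (subtracted): ⌀8, A = 50.265 mm², x = 85 mm, Ī = 201.06 mm⁴.
Hole 2 (subtracted): ⌀8, A = 50.265 mm², x = 170 mm, Ī = 201.06 mm⁴.
By symmetry the centroid is at mid-width, x̄ = 127.5 mm.
Transfer each piece to the centroidal y-axis using Ī + A·d² with d = x − 127.5:
  plate: d = 0 mm → contributes +48 362 344 mm⁴
  hole 1: d = -42.5 mm → contributes −90 993 mm⁴
  hole 2: d = 42.5 mm → contributes −90 993 mm⁴
Total I = 48 180 358 mm⁴.

Iy ≈ 4.82 × 10⁷ mm⁴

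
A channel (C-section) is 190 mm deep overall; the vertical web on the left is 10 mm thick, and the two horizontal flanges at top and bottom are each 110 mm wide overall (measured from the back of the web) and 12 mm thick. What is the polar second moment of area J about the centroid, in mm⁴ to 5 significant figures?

J ≈ 2.9979 × 10⁷ mm⁴

Treat the section as a set of non-overlapping primitives; coordinates are from the bounding-box lower-left.
Web: 10 × 190, A = 1 900 mm², y = 95 mm, Ī = 5 715 833 mm⁴.
Top flange (beyond web): 100 × 12, A = 1 200 mm², y = 184 mm, Ī = 14 400 mm⁴.
Bottom flange (beyond web): 100 × 12, A = 1 200 mm², y = 6 mm, Ī = 14 400 mm⁴.
By symmetry the centroid is at mid-height, ȳ = 95 mm.
Transfer each piece to the centroidal x-axis using Ī + A·d² with d = y − 95:
  web: d = 0 mm → contributes +5 715 833 mm⁴
  top flange (beyond web): d = 89 mm → contributes +9 519 600 mm⁴
  bottom flange (beyond web): d = -89 mm → contributes +9 519 600 mm⁴
Total I = 24 755 033 mm⁴.
For the y-axis: x̄ = 35.69767 mm.
Repeating about the centroidal y-axis gives I_y = 5 223 740 mm⁴.
Polar second moment: J = I_x + I_y = 29 978 774 mm⁴.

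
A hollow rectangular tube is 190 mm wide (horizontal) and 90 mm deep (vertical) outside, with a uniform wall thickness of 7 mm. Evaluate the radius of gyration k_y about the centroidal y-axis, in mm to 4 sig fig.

Split into non-overlapping primitives; take the origin at the lower-left of the bounding box.
Outer rectangle: 190 × 90, A = 17 100 mm², x = 95 mm, Ī = 51 442 500 mm⁴.
Inner void (subtracted): 176 × 76, A = 13 376 mm², x = 95 mm, Ī = 34 527 915 mm⁴.
By symmetry the centroid is at mid-width, x̄ = 95 mm.
All pieces are centred on the centroidal y-axis, so I = ΣĪ (holes subtracted) = 16 914 585 mm⁴.
Radius of gyration: k = √(I/A) = √(16 914 585 / 3 724) = 67.3947 mm.

k_y ≈ 67.39 mm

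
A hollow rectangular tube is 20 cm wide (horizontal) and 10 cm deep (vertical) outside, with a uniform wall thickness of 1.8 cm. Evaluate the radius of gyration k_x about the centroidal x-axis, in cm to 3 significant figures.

k_x ≈ 3.71 cm

Treat the section as a set of non-overlapping primitives; coordinates are from the bounding-box lower-left.
Outer rectangle: 20 × 10, A = 200 cm², y = 5 cm, Ī = 1666.7 cm⁴.
Inner void (subtracted): 16.4 × 6.4, A = 104.96 cm², y = 5 cm, Ī = 358.26 cm⁴.
By symmetry the centroid is at mid-height, ȳ = 5 cm.
All pieces are centred on the centroidal x-axis, so I = ΣĪ (holes subtracted) = 1308.4 cm⁴.
Radius of gyration: k = √(I/A) = √(1308.4 / 95.04) = 3.7104 cm.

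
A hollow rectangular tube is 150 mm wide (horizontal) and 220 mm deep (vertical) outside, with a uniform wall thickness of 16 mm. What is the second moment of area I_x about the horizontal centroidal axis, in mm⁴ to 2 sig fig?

I_x ≈ 6.8 × 10⁷ mm⁴

Decompose the section into non-overlapping parts with the origin at the bottom-left of its bounding rectangle.
Outer rectangle: 150 × 220, A = 33 000 mm², y = 110 mm, Ī = 133 100 000 mm⁴.
Inner void (subtracted): 118 × 188, A = 22 184 mm², y = 110 mm, Ī = 65 339 275 mm⁴.
By symmetry the centroid is at mid-height, ȳ = 110 mm.
All pieces are centred on the horizontal centroidal axis, so I = ΣĪ (holes subtracted) = 67 760 725 mm⁴.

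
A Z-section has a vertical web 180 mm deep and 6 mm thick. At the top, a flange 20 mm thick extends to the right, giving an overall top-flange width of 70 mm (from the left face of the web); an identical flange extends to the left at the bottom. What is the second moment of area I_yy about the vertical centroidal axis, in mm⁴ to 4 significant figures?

Decompose the section into non-overlapping parts with the origin at the bottom-left of its bounding rectangle.
Web: 6 × 180, A = 1 080 mm², x = 67 mm, Ī = 3 240 mm⁴.
Top flange (beyond web): 64 × 20, A = 1 280 mm², x = 102 mm, Ī = 436 907 mm⁴.
Bottom flange (beyond web): 64 × 20, A = 1 280 mm², x = 32 mm, Ī = 436 907 mm⁴.
Centroid: x̄ = ΣA·x / ΣA = 67 mm.
Transfer each piece to the vertical centroidal axis using Ī + A·d² with d = x − 67:
  web: d = 0 mm → contributes +3 240 mm⁴
  top flange (beyond web): d = 35 mm → contributes +2 004 907 mm⁴
  bottom flange (beyond web): d = -35 mm → contributes +2 004 907 mm⁴
Total I = 4 013 053 mm⁴.

I_yy ≈ 4.013 × 10⁶ mm⁴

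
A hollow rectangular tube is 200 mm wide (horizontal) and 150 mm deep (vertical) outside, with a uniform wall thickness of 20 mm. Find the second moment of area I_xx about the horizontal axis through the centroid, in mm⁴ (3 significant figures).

I_xx ≈ 3.85 × 10⁷ mm⁴

Split into non-overlapping primitives; take the origin at the lower-left of the bounding box.
Outer rectangle: 200 × 150, A = 30 000 mm², y = 75 mm, Ī = 56 250 000 mm⁴.
Inner void (subtracted): 160 × 110, A = 17 600 mm², y = 75 mm, Ī = 17 746 667 mm⁴.
By symmetry the centroid is at mid-height, ȳ = 75 mm.
All pieces are centred on the horizontal axis through the centroid, so I = ΣĪ (holes subtracted) = 38 503 333 mm⁴.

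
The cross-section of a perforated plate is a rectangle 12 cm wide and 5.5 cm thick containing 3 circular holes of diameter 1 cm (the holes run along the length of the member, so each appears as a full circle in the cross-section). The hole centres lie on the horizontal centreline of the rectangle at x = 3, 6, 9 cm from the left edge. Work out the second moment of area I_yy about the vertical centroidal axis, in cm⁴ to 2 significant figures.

Treat the section as a set of non-overlapping primitives; coordinates are from the bounding-box lower-left.
Plate: 12 × 5.5, A = 66 cm², x = 6 cm, Ī = 792 cm⁴.
Hole 1 (subtracted): ⌀1, A = 0.7854 cm², x = 3 cm, Ī = 0.04909 cm⁴.
Hole 2 (subtracted): ⌀1, A = 0.7854 cm², x = 6 cm, Ī = 0.04909 cm⁴.
Hole 3 (subtracted): ⌀1, A = 0.7854 cm², x = 9 cm, Ī = 0.04909 cm⁴.
By symmetry the centroid is at mid-width, x̄ = 6 cm.
Transfer each piece to the vertical centroidal axis using Ī + A·d² with d = x − 6:
  plate: d = 0 cm → contributes +792 cm⁴
  hole 1: d = -3 cm → contributes −7.118 cm⁴
  hole 2: d = 0 cm → contributes −0.04909 cm⁴
  hole 3: d = 3 cm → contributes −7.118 cm⁴
Total I = 777.7 cm⁴.

I_yy ≈ 780 cm⁴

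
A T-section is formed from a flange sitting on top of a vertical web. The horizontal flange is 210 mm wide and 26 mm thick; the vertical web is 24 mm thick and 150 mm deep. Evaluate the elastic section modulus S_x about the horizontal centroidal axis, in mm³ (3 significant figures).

S_x ≈ 1.86 × 10⁵ mm³

Treat the section as a set of non-overlapping primitives; coordinates are from the bounding-box lower-left.
Flange: 210 × 26, A = 5 460 mm², y = 163 mm, Ī = 307 580 mm⁴.
Web: 24 × 150, A = 3 600 mm², y = 75 mm, Ī = 6 750 000 mm⁴.
Centroid: ȳ = ΣA·y / ΣA = 128.03 mm.
Transfer each piece to the horizontal centroidal axis using Ī + A·d² with d = y − 128.03:
  flange: d = 34.967 mm → contributes +6 983 430 mm⁴
  web: d = -53.033 mm → contributes +16 875 040 mm⁴
Total I = 23 858 470 mm⁴.
Extreme fibre distance c = 128.03 mm; S = I/c = 186 346 mm³.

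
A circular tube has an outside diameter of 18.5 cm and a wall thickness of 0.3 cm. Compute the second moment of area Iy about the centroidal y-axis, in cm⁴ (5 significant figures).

Iy ≈ 710.42 cm⁴

Break the section into simple shapes (no overlaps), measuring from the bottom-left corner of the bounding box.
Outer circle: ⌀18.5, A = 268.8025 cm², x = 9.25 cm, Ī = 5749.854 cm⁴.
Bore (subtracted): ⌀17.9, A = 251.6494 cm², x = 9.25 cm, Ī = 5039.437 cm⁴.
By symmetry the centroid is at mid-width, x̄ = 9.25 cm.
All pieces are centred on the centroidal y-axis, so I = ΣĪ (holes subtracted) = 710.4169 cm⁴.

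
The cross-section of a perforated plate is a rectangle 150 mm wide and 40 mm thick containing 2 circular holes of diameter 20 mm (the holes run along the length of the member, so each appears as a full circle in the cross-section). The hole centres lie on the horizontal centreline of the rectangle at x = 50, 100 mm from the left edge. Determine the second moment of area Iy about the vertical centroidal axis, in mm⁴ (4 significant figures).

Decompose the section into non-overlapping parts with the origin at the bottom-left of its bounding rectangle.
Plate: 150 × 40, A = 6 000 mm², x = 75 mm, Ī = 11 250 000 mm⁴.
Hole 1 (subtracted): ⌀20, A = 314.159 mm², x = 50 mm, Ī = 7853.98 mm⁴.
Hole 2 (subtracted): ⌀20, A = 314.159 mm², x = 100 mm, Ī = 7853.98 mm⁴.
By symmetry the centroid is at mid-width, x̄ = 75 mm.
Transfer each piece to the vertical centroidal axis using Ī + A·d² with d = x − 75:
  plate: d = 0 mm → contributes +11 250 000 mm⁴
  hole 1: d = -25 mm → contributes −204 204 mm⁴
  hole 2: d = 25 mm → contributes −204 204 mm⁴
Total I = 10 841 593 mm⁴.

Iy ≈ 1.084 × 10⁷ mm⁴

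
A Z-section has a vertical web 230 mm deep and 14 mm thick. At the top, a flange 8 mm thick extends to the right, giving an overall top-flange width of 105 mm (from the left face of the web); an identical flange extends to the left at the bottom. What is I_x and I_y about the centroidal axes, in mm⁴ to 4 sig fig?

I_x ≈ 3.214 × 10⁷ mm⁴, I_y ≈ 5.070 × 10⁶ mm⁴

Treat the section as a set of non-overlapping primitives; coordinates are from the bounding-box lower-left.
Web: 14 × 230, A = 3 220 mm², y = 115 mm, Ī = 14 194 833 mm⁴.
Top flange (beyond web): 91 × 8, A = 728 mm², y = 226 mm, Ī = 3882.67 mm⁴.
Bottom flange (beyond web): 91 × 8, A = 728 mm², y = 4 mm, Ī = 3882.67 mm⁴.
Centroid: ȳ = ΣA·y / ΣA = 115 mm.
Transfer each piece to the centroidal x-axis using Ī + A·d² with d = y − 115:
  web: d = 0 mm → contributes +14 194 833 mm⁴
  top flange (beyond web): d = 111 mm → contributes +8 973 571 mm⁴
  bottom flange (beyond web): d = -111 mm → contributes +8 973 571 mm⁴
Total I = 32 141 975 mm⁴.
For the y-axis: x̄ = 98 mm.
Repeating about the centroidal y-axis gives I_y = 5 070 455 mm⁴.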